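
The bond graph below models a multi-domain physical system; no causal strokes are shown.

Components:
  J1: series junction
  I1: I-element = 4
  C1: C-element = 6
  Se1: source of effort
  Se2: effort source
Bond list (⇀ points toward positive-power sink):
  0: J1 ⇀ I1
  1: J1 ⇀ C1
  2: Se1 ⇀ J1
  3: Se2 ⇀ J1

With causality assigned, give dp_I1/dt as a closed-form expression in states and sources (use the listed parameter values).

bond 2 stroke at J1  (Se1 (Se) sets effort on bond)
bond 3 stroke at J1  (source Se2 imposes e)
bond 0 stroke at I1  (I1 outputs flow p/I1)
bond 1 stroke at J1  (J1 flow already set via bond 0)

dp_I1/dt = E_Se1 + E_Se2 - q_C1/6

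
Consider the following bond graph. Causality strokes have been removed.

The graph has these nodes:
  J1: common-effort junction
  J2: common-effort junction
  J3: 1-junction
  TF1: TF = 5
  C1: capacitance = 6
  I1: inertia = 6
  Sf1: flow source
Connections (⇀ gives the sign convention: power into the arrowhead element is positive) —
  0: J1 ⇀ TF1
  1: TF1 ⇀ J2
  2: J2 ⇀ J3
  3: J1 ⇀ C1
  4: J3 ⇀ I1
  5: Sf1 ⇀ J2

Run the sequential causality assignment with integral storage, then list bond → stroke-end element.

bond 5 stroke at Sf1  (Sf1 (Sf) sets flow on bond)
bond 3 stroke at J1  (prefer integral on C1)
bond 0 stroke at TF1  (common-e at J1 fixed by 3)
bond 1 stroke at J2  (TF1 one-in-one-out from 0)
bond 2 stroke at J3  (J2 effort already set via bond 1)
bond 4 stroke at I1  (closing 1-jn rule on J3)

b0 stroke→TF1
b1 stroke→J2
b2 stroke→J3
b3 stroke→J1
b4 stroke→I1
b5 stroke→Sf1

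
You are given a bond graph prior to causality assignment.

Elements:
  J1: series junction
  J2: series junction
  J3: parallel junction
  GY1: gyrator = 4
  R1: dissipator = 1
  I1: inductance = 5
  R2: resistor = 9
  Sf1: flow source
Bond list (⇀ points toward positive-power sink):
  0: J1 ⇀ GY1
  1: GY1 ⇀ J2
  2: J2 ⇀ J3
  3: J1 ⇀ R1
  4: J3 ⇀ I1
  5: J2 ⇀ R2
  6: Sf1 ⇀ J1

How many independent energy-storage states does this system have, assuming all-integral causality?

β6 |Sf1  (Sf1 fixes flow; stroke at Sf1)
β0 |J1  (J1: bond 6 brought flow, rest push out)
β3 |J1  (J1: bond 6 brought flow, rest push out)
β1 |J2  (GY GY1: same side as bond 0)
β4 |I1  (prefer integral on I1)
β2 |J3  (J3 needs exactly one e-in)
β5 |J2  (1-jn J2 has f-setter on 2)

1  (I1 all integral)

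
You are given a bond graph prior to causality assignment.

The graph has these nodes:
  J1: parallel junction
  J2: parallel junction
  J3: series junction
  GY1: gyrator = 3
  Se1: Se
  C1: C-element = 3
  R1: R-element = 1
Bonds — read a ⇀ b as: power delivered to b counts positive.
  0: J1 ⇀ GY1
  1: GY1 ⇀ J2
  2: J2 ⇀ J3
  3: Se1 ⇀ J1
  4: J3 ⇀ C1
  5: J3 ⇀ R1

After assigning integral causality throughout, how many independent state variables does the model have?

1  (C1 all integral)

b3 stroke→J1  (Se1 fixes effort; stroke away)
b0 stroke→GY1  (J1 effort already set via bond 3)
b1 stroke→GY1  (GY1 both-in/both-out from 0)
b2 stroke→J2  (J2 needs exactly one e-in)
b4 stroke→J3  (J3 flow already set via bond 2)
b5 stroke→J3  (J3: bond 2 brought flow, rest push out)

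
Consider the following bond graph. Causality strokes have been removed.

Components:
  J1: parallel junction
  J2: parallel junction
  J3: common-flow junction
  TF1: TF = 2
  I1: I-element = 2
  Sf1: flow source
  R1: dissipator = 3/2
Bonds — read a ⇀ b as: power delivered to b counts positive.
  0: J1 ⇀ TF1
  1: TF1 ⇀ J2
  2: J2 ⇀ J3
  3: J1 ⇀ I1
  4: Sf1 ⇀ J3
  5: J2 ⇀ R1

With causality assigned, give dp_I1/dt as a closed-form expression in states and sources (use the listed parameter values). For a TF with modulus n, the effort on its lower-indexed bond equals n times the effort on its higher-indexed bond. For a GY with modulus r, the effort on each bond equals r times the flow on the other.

dp_I1/dt = -3*F_Sf1 - 3*p_I1

β4 |Sf1  (Sf1 (Sf) sets flow on bond)
β2 |J3  (common-f at J3 fixed by 4)
β3 |I1  (I1 outputs flow p/I1)
β0 |J1  (J1 needs exactly one e-in)
β1 |TF1  (TF1 one-in-one-out from 0)
β5 |J2  (closing 0-jn rule on J2)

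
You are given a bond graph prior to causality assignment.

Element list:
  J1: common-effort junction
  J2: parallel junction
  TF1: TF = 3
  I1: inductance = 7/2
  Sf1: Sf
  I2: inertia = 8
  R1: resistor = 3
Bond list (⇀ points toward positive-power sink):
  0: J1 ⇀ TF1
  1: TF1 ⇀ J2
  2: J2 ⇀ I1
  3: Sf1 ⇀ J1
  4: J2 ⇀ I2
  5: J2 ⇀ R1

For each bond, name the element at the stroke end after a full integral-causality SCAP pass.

b0 stroke at J1
b1 stroke at TF1
b2 stroke at I1
b3 stroke at Sf1
b4 stroke at I2
b5 stroke at J2

#3 stroke at Sf1  (Sf1: flow source, stroke at near end)
#0 stroke at J1  (closing 0-jn rule on J1)
#1 stroke at TF1  (through TF1, causality passes straight; one stroke at TF1)
#2 stroke at I1  (I1 integral (f out))
#4 stroke at I2  (prefer integral on I2)
#5 stroke at J2  (closing 0-jn rule on J2)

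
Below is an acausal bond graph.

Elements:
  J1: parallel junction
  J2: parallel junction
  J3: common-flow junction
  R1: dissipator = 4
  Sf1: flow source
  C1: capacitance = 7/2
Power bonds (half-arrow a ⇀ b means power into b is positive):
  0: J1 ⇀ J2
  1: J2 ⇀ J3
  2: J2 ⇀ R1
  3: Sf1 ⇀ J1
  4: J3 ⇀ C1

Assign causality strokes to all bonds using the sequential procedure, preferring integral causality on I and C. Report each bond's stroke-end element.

β3 stroke→Sf1  (Sf1 fixes flow; stroke at Sf1)
β0 stroke→J1  (J1: last free bond brings effort in)
β4 stroke→J3  (prefer integral on C1)
β1 stroke→J2  (only one flow-in slot at J3)
β2 stroke→R1  (J2 effort already set via bond 1)

bond 0 |J1
bond 1 |J2
bond 2 |R1
bond 3 |Sf1
bond 4 |J3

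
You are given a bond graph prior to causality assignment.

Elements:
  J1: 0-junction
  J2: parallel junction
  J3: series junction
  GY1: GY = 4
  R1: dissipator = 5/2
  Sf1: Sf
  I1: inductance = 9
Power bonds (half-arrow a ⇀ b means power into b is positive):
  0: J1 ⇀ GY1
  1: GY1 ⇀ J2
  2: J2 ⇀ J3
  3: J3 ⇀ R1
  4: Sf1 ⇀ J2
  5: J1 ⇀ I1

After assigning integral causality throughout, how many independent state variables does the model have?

1  (I1 all integral)

#4 |Sf1  (Sf1 fixes flow; stroke at Sf1)
#5 |I1  (I1: I, integral causality)
#0 |J1  (only one effort-in slot at J1)
#1 |J2  (through GY1, causality inverts; strokes same side of GY1)
#2 |J3  (J2: bond 1 brought effort, rest push out)
#3 |R1  (J3: last free bond brings flow in)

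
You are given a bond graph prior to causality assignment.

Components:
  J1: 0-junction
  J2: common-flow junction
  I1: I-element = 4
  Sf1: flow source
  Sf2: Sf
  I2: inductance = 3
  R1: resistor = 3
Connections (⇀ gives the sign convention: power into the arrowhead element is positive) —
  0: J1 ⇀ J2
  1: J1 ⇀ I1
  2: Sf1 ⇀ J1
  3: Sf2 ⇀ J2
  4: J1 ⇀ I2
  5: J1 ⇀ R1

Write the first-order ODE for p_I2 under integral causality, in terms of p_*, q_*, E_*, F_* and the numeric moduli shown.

dp_I2/dt = 3*F_Sf1 - 3*F_Sf2 - 3*p_I1/4 - p_I2

bond 2 |Sf1  (Sf1: flow source, stroke at near end)
bond 3 |Sf2  (Sf2 (Sf) sets flow on bond)
bond 0 |J2  (J2 flow already set via bond 3)
bond 1 |I1  (prefer integral on I1)
bond 4 |I2  (prefer integral on I2)
bond 5 |J1  (only one effort-in slot at J1)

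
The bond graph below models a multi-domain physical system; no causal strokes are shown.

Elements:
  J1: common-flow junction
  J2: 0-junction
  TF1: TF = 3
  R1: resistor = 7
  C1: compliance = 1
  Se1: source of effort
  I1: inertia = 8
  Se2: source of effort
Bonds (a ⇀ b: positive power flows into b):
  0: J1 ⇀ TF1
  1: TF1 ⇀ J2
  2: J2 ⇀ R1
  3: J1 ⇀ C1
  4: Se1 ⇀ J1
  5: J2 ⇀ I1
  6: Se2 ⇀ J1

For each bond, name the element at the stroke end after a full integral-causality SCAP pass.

#4 stroke→J1  (Se1 (Se) sets effort on bond)
#6 stroke→J1  (Se2 (Se) sets effort on bond)
#3 stroke→J1  (C1 outputs effort q/C1)
#0 stroke→TF1  (J1 needs exactly one f-in)
#1 stroke→J2  (TF1 one-in-one-out from 0)
#2 stroke→R1  (J2: bond 1 brought effort, rest push out)
#5 stroke→I1  (J2 effort already set via bond 1)

#0 stroke at TF1
#1 stroke at J2
#2 stroke at R1
#3 stroke at J1
#4 stroke at J1
#5 stroke at I1
#6 stroke at J1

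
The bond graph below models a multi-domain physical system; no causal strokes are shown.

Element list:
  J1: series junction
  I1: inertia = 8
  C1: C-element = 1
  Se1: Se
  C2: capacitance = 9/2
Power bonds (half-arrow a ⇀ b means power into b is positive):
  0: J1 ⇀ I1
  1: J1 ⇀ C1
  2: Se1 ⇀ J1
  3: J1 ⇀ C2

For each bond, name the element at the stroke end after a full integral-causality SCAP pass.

#2 →J1  (Se1 (Se) sets effort on bond)
#0 →I1  (prefer integral on I1)
#1 →J1  (J1: bond 0 brought flow, rest push out)
#3 →J1  (J1 flow already set via bond 0)

#0 |I1
#1 |J1
#2 |J1
#3 |J1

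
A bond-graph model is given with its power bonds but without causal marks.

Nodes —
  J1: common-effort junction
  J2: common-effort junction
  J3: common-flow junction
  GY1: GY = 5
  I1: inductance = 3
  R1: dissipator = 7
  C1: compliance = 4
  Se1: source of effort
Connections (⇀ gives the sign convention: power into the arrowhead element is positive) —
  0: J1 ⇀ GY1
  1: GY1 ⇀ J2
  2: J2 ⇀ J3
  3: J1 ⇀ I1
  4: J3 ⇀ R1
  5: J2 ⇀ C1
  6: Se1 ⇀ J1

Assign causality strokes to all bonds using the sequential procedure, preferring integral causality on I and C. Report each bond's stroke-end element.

#6 →J1  (Se1 (Se) sets effort on bond)
#0 →GY1  (J1: bond 6 brought effort, rest push out)
#3 →I1  (J1 effort already set via bond 6)
#1 →GY1  (GY1: gyrator matches bond 0)
#5 →J2  (prefer integral on C1)
#2 →J3  (common-e at J2 fixed by 5)
#4 →R1  (closing 1-jn rule on J3)

β0 →GY1
β1 →GY1
β2 →J3
β3 →I1
β4 →R1
β5 →J2
β6 →J1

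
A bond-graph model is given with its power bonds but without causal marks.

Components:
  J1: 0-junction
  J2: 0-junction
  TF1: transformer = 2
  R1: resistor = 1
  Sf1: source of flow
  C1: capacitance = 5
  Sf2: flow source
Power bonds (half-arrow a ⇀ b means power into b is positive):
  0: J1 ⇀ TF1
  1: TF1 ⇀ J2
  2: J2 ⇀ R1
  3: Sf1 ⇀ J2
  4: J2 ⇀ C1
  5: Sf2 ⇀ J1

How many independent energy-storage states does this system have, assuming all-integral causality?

b3 stroke→Sf1  (Sf1: flow source, stroke at near end)
b5 stroke→Sf2  (source Sf2 imposes f)
b0 stroke→J1  (only one effort-in slot at J1)
b1 stroke→TF1  (TF TF1: opposite of bond 0)
b4 stroke→J2  (prefer integral on C1)
b2 stroke→R1  (J2: bond 4 brought effort, rest push out)

1  (C1 all integral)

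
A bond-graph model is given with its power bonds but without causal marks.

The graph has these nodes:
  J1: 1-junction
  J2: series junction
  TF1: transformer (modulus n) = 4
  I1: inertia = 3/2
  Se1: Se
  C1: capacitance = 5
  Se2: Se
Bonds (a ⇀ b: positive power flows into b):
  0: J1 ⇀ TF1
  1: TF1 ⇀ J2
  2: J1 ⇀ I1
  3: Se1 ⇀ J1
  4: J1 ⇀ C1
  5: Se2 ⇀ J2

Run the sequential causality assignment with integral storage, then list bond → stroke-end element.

bond 3 |J1  (Se1: effort source, stroke at far end)
bond 5 |J2  (Se2: effort source, stroke at far end)
bond 1 |TF1  (closing 1-jn rule on J2)
bond 0 |J1  (through TF1, causality passes straight; one stroke at TF1)
bond 2 |I1  (prefer integral on I1)
bond 4 |J1  (J1 flow already set via bond 2)

#0 →J1
#1 →TF1
#2 →I1
#3 →J1
#4 →J1
#5 →J2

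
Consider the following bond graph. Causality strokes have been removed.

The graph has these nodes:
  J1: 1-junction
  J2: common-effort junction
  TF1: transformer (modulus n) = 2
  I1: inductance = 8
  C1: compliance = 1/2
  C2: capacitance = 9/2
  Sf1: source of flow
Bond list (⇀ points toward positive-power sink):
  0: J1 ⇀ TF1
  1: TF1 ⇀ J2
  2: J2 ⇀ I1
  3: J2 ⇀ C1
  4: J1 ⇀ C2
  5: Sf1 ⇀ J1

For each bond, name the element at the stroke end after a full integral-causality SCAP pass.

#0 stroke at J1
#1 stroke at TF1
#2 stroke at I1
#3 stroke at J2
#4 stroke at J1
#5 stroke at Sf1

bond 5 →Sf1  (source Sf1 imposes f)
bond 0 →J1  (J1 flow already set via bond 5)
bond 4 →J1  (J1 flow already set via bond 5)
bond 1 →TF1  (TF1: transformer flips bond 0)
bond 2 →I1  (prefer integral on I1)
bond 3 →J2  (J2: last free bond brings effort in)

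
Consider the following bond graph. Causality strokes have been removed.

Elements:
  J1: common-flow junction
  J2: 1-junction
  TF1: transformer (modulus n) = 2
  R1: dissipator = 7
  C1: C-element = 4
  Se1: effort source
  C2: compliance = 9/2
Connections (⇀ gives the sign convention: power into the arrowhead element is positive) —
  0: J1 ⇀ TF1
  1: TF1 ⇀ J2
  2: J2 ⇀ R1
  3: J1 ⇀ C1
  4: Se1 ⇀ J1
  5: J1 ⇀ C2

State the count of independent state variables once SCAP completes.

β4 stroke→J1  (source Se1 imposes e)
β3 stroke→J1  (C1 integral (e out))
β5 stroke→J1  (C2 outputs effort q/C2)
β0 stroke→TF1  (only one flow-in slot at J1)
β1 stroke→J2  (TF1: transformer flips bond 0)
β2 stroke→R1  (only one flow-in slot at J2)

2  (C1, C2 all integral)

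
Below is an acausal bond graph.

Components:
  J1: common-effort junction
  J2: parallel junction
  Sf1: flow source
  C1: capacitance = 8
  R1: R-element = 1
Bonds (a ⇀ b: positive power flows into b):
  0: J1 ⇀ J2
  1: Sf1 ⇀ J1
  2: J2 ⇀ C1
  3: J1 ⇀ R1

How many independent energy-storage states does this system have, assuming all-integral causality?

β1 |Sf1  (Sf1: flow source, stroke at near end)
β2 |J2  (C1 integral (e out))
β0 |J1  (0-jn J2 has e-setter on 2)
β3 |R1  (J1 effort already set via bond 0)

1  (C1 all integral)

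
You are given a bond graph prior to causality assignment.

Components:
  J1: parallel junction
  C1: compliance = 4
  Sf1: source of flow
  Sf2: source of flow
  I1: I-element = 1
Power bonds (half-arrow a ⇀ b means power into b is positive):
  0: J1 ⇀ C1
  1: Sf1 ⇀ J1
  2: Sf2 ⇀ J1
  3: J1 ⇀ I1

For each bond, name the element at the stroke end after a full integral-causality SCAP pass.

bond 0 →J1
bond 1 →Sf1
bond 2 →Sf2
bond 3 →I1

#1 →Sf1  (Sf1 fixes flow; stroke at Sf1)
#2 →Sf2  (Sf2: flow source, stroke at near end)
#0 →J1  (prefer integral on C1)
#3 →I1  (common-e at J1 fixed by 0)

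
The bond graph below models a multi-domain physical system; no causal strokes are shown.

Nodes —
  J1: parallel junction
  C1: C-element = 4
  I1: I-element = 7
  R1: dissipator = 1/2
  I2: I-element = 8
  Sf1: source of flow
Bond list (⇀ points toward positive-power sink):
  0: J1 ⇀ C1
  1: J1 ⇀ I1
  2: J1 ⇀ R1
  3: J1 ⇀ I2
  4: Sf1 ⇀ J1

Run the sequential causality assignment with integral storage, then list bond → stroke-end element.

β4 stroke at Sf1  (Sf1: flow source, stroke at near end)
β0 stroke at J1  (C1 outputs effort q/C1)
β1 stroke at I1  (J1: bond 0 brought effort, rest push out)
β2 stroke at R1  (common-e at J1 fixed by 0)
β3 stroke at I2  (0-jn J1 has e-setter on 0)

b0 →J1
b1 →I1
b2 →R1
b3 →I2
b4 →Sf1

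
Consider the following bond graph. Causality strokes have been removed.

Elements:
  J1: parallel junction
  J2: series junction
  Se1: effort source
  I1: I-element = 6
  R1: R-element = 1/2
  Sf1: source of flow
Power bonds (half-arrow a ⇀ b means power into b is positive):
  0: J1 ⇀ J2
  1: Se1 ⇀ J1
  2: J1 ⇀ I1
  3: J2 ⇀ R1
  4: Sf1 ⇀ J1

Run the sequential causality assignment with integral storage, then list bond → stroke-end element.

b1 stroke at J1  (Se1 fixes effort; stroke away)
b4 stroke at Sf1  (Sf1 (Sf) sets flow on bond)
b0 stroke at J2  (common-e at J1 fixed by 1)
b2 stroke at I1  (J1: bond 1 brought effort, rest push out)
b3 stroke at R1  (only one flow-in slot at J2)

bond 0 stroke at J2
bond 1 stroke at J1
bond 2 stroke at I1
bond 3 stroke at R1
bond 4 stroke at Sf1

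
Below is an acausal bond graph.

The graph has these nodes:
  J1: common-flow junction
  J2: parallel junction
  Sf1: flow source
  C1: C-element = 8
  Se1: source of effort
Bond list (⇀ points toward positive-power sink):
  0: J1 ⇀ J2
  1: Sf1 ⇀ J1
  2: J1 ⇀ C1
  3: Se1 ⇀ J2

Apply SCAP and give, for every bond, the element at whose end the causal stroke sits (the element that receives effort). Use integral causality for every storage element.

b1 |Sf1  (Sf1 (Sf) sets flow on bond)
b3 |J2  (source Se1 imposes e)
b0 |J1  (common-f at J1 fixed by 1)
b2 |J1  (common-f at J1 fixed by 1)

β0 stroke→J1
β1 stroke→Sf1
β2 stroke→J1
β3 stroke→J2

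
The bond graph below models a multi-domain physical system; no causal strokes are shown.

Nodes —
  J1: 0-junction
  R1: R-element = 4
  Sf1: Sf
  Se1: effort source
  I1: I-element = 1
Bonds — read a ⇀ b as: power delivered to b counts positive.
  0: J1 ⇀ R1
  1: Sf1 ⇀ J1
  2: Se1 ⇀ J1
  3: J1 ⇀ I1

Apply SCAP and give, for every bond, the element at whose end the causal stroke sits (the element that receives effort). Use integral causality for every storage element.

bond 0 →R1
bond 1 →Sf1
bond 2 →J1
bond 3 →I1

bond 1 stroke at Sf1  (source Sf1 imposes f)
bond 2 stroke at J1  (source Se1 imposes e)
bond 0 stroke at R1  (0-jn J1 has e-setter on 2)
bond 3 stroke at I1  (J1 effort already set via bond 2)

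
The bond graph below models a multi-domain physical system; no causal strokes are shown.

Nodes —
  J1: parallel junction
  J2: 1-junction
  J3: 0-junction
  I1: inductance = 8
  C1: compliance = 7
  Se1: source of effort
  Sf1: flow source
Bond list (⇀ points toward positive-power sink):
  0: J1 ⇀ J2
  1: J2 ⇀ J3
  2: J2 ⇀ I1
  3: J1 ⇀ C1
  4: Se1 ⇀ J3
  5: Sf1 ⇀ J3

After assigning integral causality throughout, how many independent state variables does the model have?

2  (C1, I1 all integral)

β4 stroke→J3  (Se1 (Se) sets effort on bond)
β5 stroke→Sf1  (Sf1: flow source, stroke at near end)
β1 stroke→J2  (0-jn J3 has e-setter on 4)
β2 stroke→I1  (I1 integral (f out))
β0 stroke→J2  (J2: bond 2 brought flow, rest push out)
β3 stroke→J1  (J1: last free bond brings effort in)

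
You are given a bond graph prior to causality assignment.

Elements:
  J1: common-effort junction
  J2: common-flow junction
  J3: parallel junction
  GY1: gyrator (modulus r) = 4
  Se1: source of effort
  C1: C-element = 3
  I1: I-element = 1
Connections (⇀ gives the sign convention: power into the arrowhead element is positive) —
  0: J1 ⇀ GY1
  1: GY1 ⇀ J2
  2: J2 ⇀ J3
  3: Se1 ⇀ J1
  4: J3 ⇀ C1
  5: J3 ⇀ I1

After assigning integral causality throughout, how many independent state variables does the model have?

2  (C1, I1 all integral)

#3 |J1  (Se1 (Se) sets effort on bond)
#0 |GY1  (common-e at J1 fixed by 3)
#1 |GY1  (GY GY1: same side as bond 0)
#2 |J2  (common-f at J2 fixed by 1)
#4 |J3  (C1 outputs effort q/C1)
#5 |I1  (J3: bond 4 brought effort, rest push out)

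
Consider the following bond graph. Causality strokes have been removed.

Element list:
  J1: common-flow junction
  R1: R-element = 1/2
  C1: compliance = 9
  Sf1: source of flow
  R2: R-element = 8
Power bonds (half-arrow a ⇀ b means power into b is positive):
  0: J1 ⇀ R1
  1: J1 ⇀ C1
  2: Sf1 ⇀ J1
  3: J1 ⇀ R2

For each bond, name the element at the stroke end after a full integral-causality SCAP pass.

#0 →J1
#1 →J1
#2 →Sf1
#3 →J1

bond 2 stroke at Sf1  (Sf1 fixes flow; stroke at Sf1)
bond 0 stroke at J1  (J1: bond 2 brought flow, rest push out)
bond 1 stroke at J1  (J1: bond 2 brought flow, rest push out)
bond 3 stroke at J1  (1-jn J1 has f-setter on 2)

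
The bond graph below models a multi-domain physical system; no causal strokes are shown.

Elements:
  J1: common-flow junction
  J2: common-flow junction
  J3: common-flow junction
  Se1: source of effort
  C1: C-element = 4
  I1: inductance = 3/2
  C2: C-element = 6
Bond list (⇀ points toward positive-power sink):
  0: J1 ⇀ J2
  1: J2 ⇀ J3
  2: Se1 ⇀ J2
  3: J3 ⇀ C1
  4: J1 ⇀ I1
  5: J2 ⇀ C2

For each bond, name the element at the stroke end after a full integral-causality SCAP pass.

bond 2 stroke at J2  (Se1 fixes effort; stroke away)
bond 3 stroke at J3  (C1: C, integral causality)
bond 1 stroke at J2  (J3 needs exactly one f-in)
bond 4 stroke at I1  (prefer integral on I1)
bond 0 stroke at J1  (J1 flow already set via bond 4)
bond 5 stroke at J2  (J2 flow already set via bond 0)

#0 stroke→J1
#1 stroke→J2
#2 stroke→J2
#3 stroke→J3
#4 stroke→I1
#5 stroke→J2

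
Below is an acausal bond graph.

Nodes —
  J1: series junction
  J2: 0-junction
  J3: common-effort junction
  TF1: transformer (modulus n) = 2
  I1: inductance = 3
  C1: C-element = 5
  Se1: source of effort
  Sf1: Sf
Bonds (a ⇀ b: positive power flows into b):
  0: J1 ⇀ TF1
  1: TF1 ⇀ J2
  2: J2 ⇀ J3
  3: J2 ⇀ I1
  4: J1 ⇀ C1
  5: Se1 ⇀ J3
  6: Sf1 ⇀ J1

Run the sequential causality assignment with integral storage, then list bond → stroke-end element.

#0 |J1
#1 |TF1
#2 |J2
#3 |I1
#4 |J1
#5 |J3
#6 |Sf1

#5 |J3  (Se1: effort source, stroke at far end)
#6 |Sf1  (source Sf1 imposes f)
#0 |J1  (common-f at J1 fixed by 6)
#4 |J1  (common-f at J1 fixed by 6)
#2 |J2  (J3 effort already set via bond 5)
#1 |TF1  (TF1: transformer flips bond 0)
#3 |I1  (common-e at J2 fixed by 2)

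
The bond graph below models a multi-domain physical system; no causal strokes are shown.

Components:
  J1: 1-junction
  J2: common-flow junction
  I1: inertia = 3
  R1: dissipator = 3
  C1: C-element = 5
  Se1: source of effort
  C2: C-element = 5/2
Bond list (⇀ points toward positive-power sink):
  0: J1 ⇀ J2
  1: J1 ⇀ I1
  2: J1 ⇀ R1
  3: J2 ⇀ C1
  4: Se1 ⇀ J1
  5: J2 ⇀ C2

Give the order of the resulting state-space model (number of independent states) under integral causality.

bond 4 |J1  (Se1: effort source, stroke at far end)
bond 1 |I1  (I1 integral (f out))
bond 0 |J1  (J1 flow already set via bond 1)
bond 2 |J1  (J1 flow already set via bond 1)
bond 3 |J2  (J2 flow already set via bond 0)
bond 5 |J2  (J2: bond 0 brought flow, rest push out)

3  (C1, C2, I1 all integral)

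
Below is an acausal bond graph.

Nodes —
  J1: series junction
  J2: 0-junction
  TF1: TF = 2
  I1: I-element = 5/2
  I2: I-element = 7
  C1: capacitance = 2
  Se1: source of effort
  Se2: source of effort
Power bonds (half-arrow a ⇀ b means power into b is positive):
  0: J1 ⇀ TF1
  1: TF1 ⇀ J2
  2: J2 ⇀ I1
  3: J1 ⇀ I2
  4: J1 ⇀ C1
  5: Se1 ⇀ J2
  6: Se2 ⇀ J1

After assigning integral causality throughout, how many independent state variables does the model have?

3  (C1, I1, I2 all integral)

#5 →J2  (Se1 fixes effort; stroke away)
#6 →J1  (Se2 fixes effort; stroke away)
#1 →TF1  (common-e at J2 fixed by 5)
#2 →I1  (0-jn J2 has e-setter on 5)
#0 →J1  (TF TF1: opposite of bond 1)
#3 →I2  (I2 outputs flow p/I2)
#4 →J1  (1-jn J1 has f-setter on 3)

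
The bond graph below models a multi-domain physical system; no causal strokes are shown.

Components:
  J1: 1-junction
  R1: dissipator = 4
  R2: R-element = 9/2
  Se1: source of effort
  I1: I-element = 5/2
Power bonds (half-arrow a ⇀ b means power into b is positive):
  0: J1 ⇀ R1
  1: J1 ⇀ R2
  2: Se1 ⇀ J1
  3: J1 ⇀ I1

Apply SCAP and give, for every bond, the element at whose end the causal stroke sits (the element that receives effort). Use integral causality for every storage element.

#0 stroke→J1
#1 stroke→J1
#2 stroke→J1
#3 stroke→I1

#2 →J1  (Se1 (Se) sets effort on bond)
#3 →I1  (prefer integral on I1)
#0 →J1  (J1 flow already set via bond 3)
#1 →J1  (common-f at J1 fixed by 3)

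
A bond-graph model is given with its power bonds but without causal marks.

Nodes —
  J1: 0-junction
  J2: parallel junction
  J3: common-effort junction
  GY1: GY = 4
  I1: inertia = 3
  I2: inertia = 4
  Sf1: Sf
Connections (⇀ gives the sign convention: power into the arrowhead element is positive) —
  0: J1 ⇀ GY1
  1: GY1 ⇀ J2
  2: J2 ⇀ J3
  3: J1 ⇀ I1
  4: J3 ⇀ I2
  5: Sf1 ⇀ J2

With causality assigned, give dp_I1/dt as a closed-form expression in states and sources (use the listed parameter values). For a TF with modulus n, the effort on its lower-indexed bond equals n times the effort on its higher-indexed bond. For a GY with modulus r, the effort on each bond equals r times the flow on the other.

dp_I1/dt = -4*F_Sf1 + p_I2

β5 stroke at Sf1  (source Sf1 imposes f)
β3 stroke at I1  (I1 outputs flow p/I1)
β0 stroke at J1  (J1: last free bond brings effort in)
β1 stroke at J2  (GY1 both-in/both-out from 0)
β2 stroke at J3  (J2: bond 1 brought effort, rest push out)
β4 stroke at I2  (J3: bond 2 brought effort, rest push out)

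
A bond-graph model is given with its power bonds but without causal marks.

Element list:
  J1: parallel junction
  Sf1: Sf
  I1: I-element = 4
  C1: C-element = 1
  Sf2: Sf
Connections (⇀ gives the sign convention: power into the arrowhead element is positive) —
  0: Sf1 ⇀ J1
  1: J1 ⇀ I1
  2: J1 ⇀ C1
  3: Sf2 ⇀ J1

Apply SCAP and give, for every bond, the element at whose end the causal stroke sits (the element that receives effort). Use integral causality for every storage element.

#0 |Sf1
#1 |I1
#2 |J1
#3 |Sf2

β0 stroke at Sf1  (Sf1 (Sf) sets flow on bond)
β3 stroke at Sf2  (Sf2 (Sf) sets flow on bond)
β1 stroke at I1  (prefer integral on I1)
β2 stroke at J1  (only one effort-in slot at J1)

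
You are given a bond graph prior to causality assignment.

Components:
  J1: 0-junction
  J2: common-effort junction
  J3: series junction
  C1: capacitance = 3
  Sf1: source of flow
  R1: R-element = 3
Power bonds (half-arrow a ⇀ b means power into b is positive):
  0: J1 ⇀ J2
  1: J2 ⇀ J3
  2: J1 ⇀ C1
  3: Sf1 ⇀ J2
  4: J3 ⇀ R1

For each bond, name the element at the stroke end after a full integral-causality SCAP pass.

bond 3 stroke at Sf1  (Sf1 fixes flow; stroke at Sf1)
bond 2 stroke at J1  (C1 integral (e out))
bond 0 stroke at J2  (0-jn J1 has e-setter on 2)
bond 1 stroke at J3  (common-e at J2 fixed by 0)
bond 4 stroke at R1  (closing 1-jn rule on J3)

b0 →J2
b1 →J3
b2 →J1
b3 →Sf1
b4 →R1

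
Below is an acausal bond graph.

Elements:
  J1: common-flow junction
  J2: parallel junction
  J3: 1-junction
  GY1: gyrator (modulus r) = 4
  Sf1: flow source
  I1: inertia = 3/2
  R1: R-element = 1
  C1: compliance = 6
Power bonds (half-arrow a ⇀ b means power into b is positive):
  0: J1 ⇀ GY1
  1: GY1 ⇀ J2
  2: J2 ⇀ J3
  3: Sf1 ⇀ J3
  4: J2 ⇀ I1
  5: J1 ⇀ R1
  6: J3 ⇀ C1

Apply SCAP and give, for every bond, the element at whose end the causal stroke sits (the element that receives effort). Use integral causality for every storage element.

β3 |Sf1  (source Sf1 imposes f)
β2 |J3  (J3 flow already set via bond 3)
β6 |J3  (J3: bond 3 brought flow, rest push out)
β4 |I1  (I1 outputs flow p/I1)
β1 |J2  (only one effort-in slot at J2)
β0 |J1  (GY GY1: same side as bond 1)
β5 |R1  (J1 needs exactly one f-in)

#0 |J1
#1 |J2
#2 |J3
#3 |Sf1
#4 |I1
#5 |R1
#6 |J3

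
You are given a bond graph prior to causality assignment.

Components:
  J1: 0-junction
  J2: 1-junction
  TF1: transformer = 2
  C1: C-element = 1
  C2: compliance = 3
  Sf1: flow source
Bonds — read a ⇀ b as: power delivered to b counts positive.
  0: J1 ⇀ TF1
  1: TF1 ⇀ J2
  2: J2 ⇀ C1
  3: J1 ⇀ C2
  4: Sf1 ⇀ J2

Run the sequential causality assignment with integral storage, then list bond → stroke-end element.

bond 0 |TF1
bond 1 |J2
bond 2 |J2
bond 3 |J1
bond 4 |Sf1

b4 stroke at Sf1  (Sf1: flow source, stroke at near end)
b1 stroke at J2  (J2: bond 4 brought flow, rest push out)
b2 stroke at J2  (J2 flow already set via bond 4)
b0 stroke at TF1  (through TF1, causality passes straight; one stroke at TF1)
b3 stroke at J1  (closing 0-jn rule on J1)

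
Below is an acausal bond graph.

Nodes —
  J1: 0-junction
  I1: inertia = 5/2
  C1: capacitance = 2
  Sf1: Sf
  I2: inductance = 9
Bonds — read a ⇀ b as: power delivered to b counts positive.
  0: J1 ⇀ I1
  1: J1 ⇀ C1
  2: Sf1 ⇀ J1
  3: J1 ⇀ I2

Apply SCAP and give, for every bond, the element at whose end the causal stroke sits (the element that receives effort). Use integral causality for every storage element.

b0 stroke→I1
b1 stroke→J1
b2 stroke→Sf1
b3 stroke→I2

bond 2 stroke at Sf1  (Sf1 fixes flow; stroke at Sf1)
bond 0 stroke at I1  (I1: I, integral causality)
bond 1 stroke at J1  (C1 outputs effort q/C1)
bond 3 stroke at I2  (J1 effort already set via bond 1)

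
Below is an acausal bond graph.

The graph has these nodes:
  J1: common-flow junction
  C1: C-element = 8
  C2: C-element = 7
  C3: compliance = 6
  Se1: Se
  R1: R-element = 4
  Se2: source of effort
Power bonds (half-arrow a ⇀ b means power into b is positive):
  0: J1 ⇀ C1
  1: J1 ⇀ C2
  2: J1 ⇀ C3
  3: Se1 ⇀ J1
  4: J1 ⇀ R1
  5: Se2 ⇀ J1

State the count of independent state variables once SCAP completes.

b3 →J1  (Se1: effort source, stroke at far end)
b5 →J1  (Se2 (Se) sets effort on bond)
b0 →J1  (C1 integral (e out))
b1 →J1  (prefer integral on C2)
b2 →J1  (prefer integral on C3)
b4 →R1  (J1 needs exactly one f-in)

3  (C1, C2, C3 all integral)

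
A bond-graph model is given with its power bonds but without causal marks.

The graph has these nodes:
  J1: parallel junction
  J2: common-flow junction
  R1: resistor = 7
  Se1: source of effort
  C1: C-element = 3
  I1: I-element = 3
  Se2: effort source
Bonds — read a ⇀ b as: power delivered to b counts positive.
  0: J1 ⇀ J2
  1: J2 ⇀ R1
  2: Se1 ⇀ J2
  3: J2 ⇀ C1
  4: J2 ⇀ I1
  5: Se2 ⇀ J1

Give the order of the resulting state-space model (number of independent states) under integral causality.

2  (C1, I1 all integral)

b2 stroke at J2  (Se1 fixes effort; stroke away)
b5 stroke at J1  (Se2: effort source, stroke at far end)
b0 stroke at J2  (J1 effort already set via bond 5)
b3 stroke at J2  (C1: C, integral causality)
b4 stroke at I1  (I1 outputs flow p/I1)
b1 stroke at J2  (J2: bond 4 brought flow, rest push out)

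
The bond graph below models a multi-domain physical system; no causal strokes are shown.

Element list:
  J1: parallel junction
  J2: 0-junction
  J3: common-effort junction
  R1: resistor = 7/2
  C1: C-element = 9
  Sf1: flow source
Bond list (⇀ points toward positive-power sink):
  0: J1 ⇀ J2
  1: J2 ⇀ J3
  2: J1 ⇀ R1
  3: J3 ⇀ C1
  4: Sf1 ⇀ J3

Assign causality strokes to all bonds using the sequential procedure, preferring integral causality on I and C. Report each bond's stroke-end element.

bond 4 stroke→Sf1  (source Sf1 imposes f)
bond 3 stroke→J3  (prefer integral on C1)
bond 1 stroke→J2  (J3: bond 3 brought effort, rest push out)
bond 0 stroke→J1  (J2: bond 1 brought effort, rest push out)
bond 2 stroke→R1  (0-jn J1 has e-setter on 0)

β0 |J1
β1 |J2
β2 |R1
β3 |J3
β4 |Sf1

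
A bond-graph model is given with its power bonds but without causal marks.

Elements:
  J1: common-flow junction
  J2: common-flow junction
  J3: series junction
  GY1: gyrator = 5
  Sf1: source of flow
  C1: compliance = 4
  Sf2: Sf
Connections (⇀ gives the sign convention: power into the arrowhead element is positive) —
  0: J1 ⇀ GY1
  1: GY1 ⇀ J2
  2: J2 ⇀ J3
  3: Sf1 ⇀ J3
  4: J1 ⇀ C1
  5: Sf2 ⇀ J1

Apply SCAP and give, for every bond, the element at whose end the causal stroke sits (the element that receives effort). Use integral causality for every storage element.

b0 stroke→J1
b1 stroke→J2
b2 stroke→J3
b3 stroke→Sf1
b4 stroke→J1
b5 stroke→Sf2

#3 stroke at Sf1  (source Sf1 imposes f)
#5 stroke at Sf2  (source Sf2 imposes f)
#0 stroke at J1  (common-f at J1 fixed by 5)
#4 stroke at J1  (J1: bond 5 brought flow, rest push out)
#2 stroke at J3  (J3: bond 3 brought flow, rest push out)
#1 stroke at J2  (through GY1, causality inverts; strokes same side of GY1)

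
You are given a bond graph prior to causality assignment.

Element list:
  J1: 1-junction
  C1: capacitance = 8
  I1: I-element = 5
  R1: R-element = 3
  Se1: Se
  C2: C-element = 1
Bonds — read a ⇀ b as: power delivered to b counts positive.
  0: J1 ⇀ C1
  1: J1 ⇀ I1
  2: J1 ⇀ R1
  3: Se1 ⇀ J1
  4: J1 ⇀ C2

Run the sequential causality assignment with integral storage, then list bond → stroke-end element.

b3 stroke→J1  (source Se1 imposes e)
b0 stroke→J1  (C1 integral (e out))
b1 stroke→I1  (I1 integral (f out))
b2 stroke→J1  (J1: bond 1 brought flow, rest push out)
b4 stroke→J1  (common-f at J1 fixed by 1)

#0 stroke→J1
#1 stroke→I1
#2 stroke→J1
#3 stroke→J1
#4 stroke→J1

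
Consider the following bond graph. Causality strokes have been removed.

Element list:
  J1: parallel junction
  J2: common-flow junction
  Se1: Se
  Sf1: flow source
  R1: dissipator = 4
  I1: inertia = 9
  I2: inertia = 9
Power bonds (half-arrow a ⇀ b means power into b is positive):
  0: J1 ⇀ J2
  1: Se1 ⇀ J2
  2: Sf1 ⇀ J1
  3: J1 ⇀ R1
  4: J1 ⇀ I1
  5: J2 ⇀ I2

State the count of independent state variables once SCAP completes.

bond 1 stroke at J2  (Se1 (Se) sets effort on bond)
bond 2 stroke at Sf1  (Sf1 fixes flow; stroke at Sf1)
bond 4 stroke at I1  (prefer integral on I1)
bond 5 stroke at I2  (I2 integral (f out))
bond 0 stroke at J2  (common-f at J2 fixed by 5)
bond 3 stroke at J1  (closing 0-jn rule on J1)

2  (I1, I2 all integral)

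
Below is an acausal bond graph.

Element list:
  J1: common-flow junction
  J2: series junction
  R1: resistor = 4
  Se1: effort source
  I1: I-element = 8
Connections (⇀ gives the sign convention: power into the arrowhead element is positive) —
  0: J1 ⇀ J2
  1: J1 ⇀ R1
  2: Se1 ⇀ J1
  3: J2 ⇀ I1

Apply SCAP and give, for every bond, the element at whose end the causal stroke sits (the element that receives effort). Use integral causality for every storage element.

#0 |J2
#1 |J1
#2 |J1
#3 |I1

b2 stroke at J1  (Se1 fixes effort; stroke away)
b3 stroke at I1  (I1: I, integral causality)
b0 stroke at J2  (J2 flow already set via bond 3)
b1 stroke at J1  (common-f at J1 fixed by 0)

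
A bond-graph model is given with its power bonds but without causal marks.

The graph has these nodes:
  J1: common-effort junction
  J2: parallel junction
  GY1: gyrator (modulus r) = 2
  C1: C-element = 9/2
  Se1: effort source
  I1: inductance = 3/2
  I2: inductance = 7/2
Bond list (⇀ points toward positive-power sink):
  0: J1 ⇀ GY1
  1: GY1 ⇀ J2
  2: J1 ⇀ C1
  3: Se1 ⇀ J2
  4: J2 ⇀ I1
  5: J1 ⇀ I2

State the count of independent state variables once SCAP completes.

β3 stroke at J2  (Se1: effort source, stroke at far end)
β1 stroke at GY1  (common-e at J2 fixed by 3)
β4 stroke at I1  (J2: bond 3 brought effort, rest push out)
β0 stroke at GY1  (GY1 both-in/both-out from 1)
β2 stroke at J1  (prefer integral on C1)
β5 stroke at I2  (J1: bond 2 brought effort, rest push out)

3  (C1, I1, I2 all integral)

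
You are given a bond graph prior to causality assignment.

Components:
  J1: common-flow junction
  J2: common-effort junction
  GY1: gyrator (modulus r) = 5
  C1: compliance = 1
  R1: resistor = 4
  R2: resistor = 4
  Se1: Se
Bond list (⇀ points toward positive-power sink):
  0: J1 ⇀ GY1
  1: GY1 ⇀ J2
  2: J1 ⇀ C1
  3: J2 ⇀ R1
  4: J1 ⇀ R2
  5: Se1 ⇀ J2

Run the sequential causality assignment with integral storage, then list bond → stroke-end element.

#0 stroke at GY1
#1 stroke at GY1
#2 stroke at J1
#3 stroke at R1
#4 stroke at J1
#5 stroke at J2

bond 5 stroke→J2  (Se1 fixes effort; stroke away)
bond 1 stroke→GY1  (0-jn J2 has e-setter on 5)
bond 3 stroke→R1  (J2 effort already set via bond 5)
bond 0 stroke→GY1  (through GY1, causality inverts; strokes same side of GY1)
bond 2 stroke→J1  (J1: bond 0 brought flow, rest push out)
bond 4 stroke→J1  (J1 flow already set via bond 0)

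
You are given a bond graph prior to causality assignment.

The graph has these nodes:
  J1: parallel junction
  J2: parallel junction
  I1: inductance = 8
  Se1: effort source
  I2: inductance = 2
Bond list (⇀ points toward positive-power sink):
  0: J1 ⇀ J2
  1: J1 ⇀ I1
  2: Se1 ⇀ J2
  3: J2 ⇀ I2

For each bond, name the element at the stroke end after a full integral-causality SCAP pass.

β2 |J2  (Se1 fixes effort; stroke away)
β0 |J1  (0-jn J2 has e-setter on 2)
β3 |I2  (common-e at J2 fixed by 2)
β1 |I1  (J1: bond 0 brought effort, rest push out)

b0 →J1
b1 →I1
b2 →J2
b3 →I2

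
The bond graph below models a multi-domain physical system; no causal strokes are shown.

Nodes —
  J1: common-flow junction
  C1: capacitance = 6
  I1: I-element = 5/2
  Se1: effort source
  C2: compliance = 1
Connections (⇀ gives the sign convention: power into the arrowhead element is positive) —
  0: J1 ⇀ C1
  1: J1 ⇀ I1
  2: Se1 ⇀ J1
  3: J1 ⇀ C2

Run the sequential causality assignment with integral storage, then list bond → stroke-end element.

b0 stroke→J1
b1 stroke→I1
b2 stroke→J1
b3 stroke→J1

bond 2 stroke→J1  (Se1 (Se) sets effort on bond)
bond 0 stroke→J1  (C1 integral (e out))
bond 1 stroke→I1  (prefer integral on I1)
bond 3 stroke→J1  (1-jn J1 has f-setter on 1)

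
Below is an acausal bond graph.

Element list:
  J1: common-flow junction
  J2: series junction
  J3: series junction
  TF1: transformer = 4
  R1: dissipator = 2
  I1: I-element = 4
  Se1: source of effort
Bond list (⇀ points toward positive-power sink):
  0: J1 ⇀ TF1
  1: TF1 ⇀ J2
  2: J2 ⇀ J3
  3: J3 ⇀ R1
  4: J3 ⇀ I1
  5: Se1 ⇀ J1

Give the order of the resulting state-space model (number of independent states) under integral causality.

1  (I1 all integral)

β5 stroke→J1  (Se1 (Se) sets effort on bond)
β0 stroke→TF1  (only one flow-in slot at J1)
β1 stroke→J2  (TF1: transformer flips bond 0)
β2 stroke→J3  (J2 needs exactly one f-in)
β4 stroke→I1  (I1 outputs flow p/I1)
β3 stroke→J3  (1-jn J3 has f-setter on 4)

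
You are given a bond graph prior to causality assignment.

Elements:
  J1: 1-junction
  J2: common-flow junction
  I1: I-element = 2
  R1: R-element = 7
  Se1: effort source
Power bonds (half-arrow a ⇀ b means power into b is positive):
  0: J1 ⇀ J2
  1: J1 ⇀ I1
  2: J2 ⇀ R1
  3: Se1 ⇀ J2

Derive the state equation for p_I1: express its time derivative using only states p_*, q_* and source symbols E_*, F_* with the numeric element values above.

β3 stroke→J2  (Se1 fixes effort; stroke away)
β1 stroke→I1  (I1 outputs flow p/I1)
β0 stroke→J1  (J1: bond 1 brought flow, rest push out)
β2 stroke→J2  (1-jn J2 has f-setter on 0)

dp_I1/dt = E_Se1 - 7*p_I1/2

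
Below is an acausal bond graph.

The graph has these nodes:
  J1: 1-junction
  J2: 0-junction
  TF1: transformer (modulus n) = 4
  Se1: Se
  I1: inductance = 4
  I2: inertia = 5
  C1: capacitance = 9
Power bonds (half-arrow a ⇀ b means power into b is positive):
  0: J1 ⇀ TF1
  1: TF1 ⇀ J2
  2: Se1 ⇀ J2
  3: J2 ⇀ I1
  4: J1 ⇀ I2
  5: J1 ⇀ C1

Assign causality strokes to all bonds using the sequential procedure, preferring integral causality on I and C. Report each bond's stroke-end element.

#2 stroke at J2  (Se1 (Se) sets effort on bond)
#1 stroke at TF1  (0-jn J2 has e-setter on 2)
#3 stroke at I1  (common-e at J2 fixed by 2)
#0 stroke at J1  (through TF1, causality passes straight; one stroke at TF1)
#4 stroke at I2  (I2: I, integral causality)
#5 stroke at J1  (J1 flow already set via bond 4)

#0 →J1
#1 →TF1
#2 →J2
#3 →I1
#4 →I2
#5 →J1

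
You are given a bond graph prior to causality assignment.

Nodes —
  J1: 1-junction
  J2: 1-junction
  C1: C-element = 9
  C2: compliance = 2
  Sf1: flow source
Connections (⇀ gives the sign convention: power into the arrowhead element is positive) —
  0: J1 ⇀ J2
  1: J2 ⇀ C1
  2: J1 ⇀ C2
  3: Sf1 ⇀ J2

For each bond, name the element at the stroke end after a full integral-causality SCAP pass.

#0 |J2
#1 |J2
#2 |J1
#3 |Sf1

bond 3 |Sf1  (Sf1 fixes flow; stroke at Sf1)
bond 0 |J2  (J2: bond 3 brought flow, rest push out)
bond 1 |J2  (J2: bond 3 brought flow, rest push out)
bond 2 |J1  (common-f at J1 fixed by 0)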